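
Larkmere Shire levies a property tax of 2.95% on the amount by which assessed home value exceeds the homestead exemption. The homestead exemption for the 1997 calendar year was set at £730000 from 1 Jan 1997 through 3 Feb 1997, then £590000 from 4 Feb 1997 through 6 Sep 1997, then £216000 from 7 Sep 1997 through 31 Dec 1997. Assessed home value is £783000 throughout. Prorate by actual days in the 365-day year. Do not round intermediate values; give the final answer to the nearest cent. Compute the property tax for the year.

1 Jan – 3 Feb 1997: 34 days, exemption £730000 → (£783000 − £730000) × 2.95% × 34/365 = £145.6411
4 Feb – 6 Sep 1997: 215 days, exemption £590000 → (£783000 − £590000) × 2.95% × 215/365 = £3353.7055
7 Sep – 31 Dec 1997: 116 days, exemption £216000 → (£783000 − £216000) × 2.95% × 116/365 = £5315.8192
Total = £8815.1658

£8815.17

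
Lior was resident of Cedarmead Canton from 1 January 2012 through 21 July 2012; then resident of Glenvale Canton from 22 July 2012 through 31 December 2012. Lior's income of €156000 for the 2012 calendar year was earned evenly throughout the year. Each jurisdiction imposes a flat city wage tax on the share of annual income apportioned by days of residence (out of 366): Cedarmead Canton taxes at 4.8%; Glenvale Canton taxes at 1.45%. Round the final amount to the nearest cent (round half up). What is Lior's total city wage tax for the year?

Cedarmead Canton, 1 January – 21 July 2012: 203 days → €156000 × 4.8% × 203/366 = €4153.1803
Glenvale Canton, 22 July – 31 December 2012: 163 days → €156000 × 1.45% × 163/366 = €1007.3934
Total = €5160.5738

€5160.57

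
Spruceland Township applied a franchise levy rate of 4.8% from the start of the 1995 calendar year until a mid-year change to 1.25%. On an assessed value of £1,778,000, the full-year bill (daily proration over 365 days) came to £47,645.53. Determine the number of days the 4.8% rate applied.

147 days

Let d = days at the first rate; then 365 − d days at the second rate.
£1,778,000 × [4.8%·d + 1.25%·(365−d)] / 365 = £47,645.53
Solving gives d = 147, so the new rate took effect on May 28, 1995.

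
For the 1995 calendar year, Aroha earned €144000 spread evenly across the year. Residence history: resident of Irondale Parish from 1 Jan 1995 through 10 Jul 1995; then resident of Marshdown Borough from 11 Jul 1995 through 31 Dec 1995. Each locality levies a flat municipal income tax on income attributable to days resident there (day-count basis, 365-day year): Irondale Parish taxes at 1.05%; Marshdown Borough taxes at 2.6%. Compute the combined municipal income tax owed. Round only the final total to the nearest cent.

€2576.02

Irondale Parish, 1 Jan – 10 Jul 1995: 191 days → €144000 × 1.05% × 191/365 = €791.2110
Marshdown Borough, 11 Jul – 31 Dec 1995: 174 days → €144000 × 2.6% × 174/365 = €1784.8110
Total = €2576.0219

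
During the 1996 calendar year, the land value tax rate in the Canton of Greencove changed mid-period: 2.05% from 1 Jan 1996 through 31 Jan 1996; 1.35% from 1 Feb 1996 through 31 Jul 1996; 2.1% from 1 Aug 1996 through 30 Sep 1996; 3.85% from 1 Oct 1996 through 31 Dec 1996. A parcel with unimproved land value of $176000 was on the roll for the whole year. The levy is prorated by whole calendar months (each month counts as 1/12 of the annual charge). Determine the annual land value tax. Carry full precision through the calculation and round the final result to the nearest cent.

1 Jan – 31 Jan 1996: 1 month at 2.05% → $176000 × 2.05% × 1/12 = $300.6667
1 Feb – 31 Jul 1996: 6 months at 1.35% → $176000 × 1.35% × 6/12 = $1188.0000
1 Aug – 30 Sep 1996: 2 months at 2.1% → $176000 × 2.1% × 2/12 = $616.0000
1 Oct – 31 Dec 1996: 3 months at 3.85% → $176000 × 3.85% × 3/12 = $1694.0000
Total = $3798.6667

$3798.67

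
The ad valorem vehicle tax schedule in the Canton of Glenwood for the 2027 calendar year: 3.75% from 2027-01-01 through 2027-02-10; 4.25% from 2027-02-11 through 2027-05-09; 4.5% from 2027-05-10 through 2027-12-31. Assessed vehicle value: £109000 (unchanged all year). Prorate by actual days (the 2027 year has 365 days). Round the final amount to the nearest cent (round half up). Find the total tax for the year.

2027-01-01 to 2027-02-10: 41 days at 3.75% → £109000 × 3.75% × 41/365 = £459.1438
2027-02-11 to 2027-05-09: 88 days at 4.25% → £109000 × 4.25% × 88/365 = £1116.8767
2027-05-10 to 2027-12-31: 236 days at 4.5% → £109000 × 4.5% × 236/365 = £3171.4521
Total = £4747.4726

£4747.47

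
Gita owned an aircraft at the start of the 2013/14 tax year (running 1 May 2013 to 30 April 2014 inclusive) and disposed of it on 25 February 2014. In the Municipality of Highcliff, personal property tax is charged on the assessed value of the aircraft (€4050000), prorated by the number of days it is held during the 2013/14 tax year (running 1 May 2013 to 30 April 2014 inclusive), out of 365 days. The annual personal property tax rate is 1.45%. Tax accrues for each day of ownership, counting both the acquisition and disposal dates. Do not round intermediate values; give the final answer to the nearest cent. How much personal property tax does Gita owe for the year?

€48428.01

Days held (1 May 2013 – 25 February 2014): 301 out of 365
Tax = €4050000 × 1.45% × 301/365 = €48428.0137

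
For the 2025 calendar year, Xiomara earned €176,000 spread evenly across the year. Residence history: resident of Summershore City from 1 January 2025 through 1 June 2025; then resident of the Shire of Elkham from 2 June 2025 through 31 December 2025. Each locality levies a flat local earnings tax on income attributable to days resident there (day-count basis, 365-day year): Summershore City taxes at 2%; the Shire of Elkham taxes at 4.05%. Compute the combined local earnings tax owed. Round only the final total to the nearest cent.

€5,625.49

Summershore City, 1 January – 1 June 2025: 152 days → €176,000 × 2% × 152/365 = €1,465.8630
The Shire of Elkham, 2 June – 31 December 2025: 213 days → €176,000 × 4.05% × 213/365 = €4,159.6274
Total = €5,625.4904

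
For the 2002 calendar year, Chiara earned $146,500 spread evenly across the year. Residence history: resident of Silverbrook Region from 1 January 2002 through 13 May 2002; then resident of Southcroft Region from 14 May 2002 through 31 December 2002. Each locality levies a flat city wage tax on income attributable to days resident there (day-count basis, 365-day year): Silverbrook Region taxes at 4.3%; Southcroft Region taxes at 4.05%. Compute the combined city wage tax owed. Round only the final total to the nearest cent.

Silverbrook Region, 1 January – 13 May 2002: 133 days → $146,500 × 4.3% × 133/365 = $2,295.4342
Southcroft Region, 14 May – 31 December 2002: 232 days → $146,500 × 4.05% × 232/365 = $3,771.2712
Total = $6,066.7055

$6,066.71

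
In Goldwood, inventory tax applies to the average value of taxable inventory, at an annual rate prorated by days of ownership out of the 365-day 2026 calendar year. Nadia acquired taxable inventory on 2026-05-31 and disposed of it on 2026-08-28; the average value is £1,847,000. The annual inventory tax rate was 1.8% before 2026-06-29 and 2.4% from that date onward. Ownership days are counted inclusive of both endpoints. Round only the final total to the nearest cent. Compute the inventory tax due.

2026-05-31 to 2026-06-28: 29 days at 1.8% → £1,847,000 × 1.8% × 29/365 = £2,641.4630
2026-06-29 to 2026-08-28: 61 days at 2.4% → £1,847,000 × 2.4% × 61/365 = £7,408.2411
Total = £10,049.7041

£10,049.70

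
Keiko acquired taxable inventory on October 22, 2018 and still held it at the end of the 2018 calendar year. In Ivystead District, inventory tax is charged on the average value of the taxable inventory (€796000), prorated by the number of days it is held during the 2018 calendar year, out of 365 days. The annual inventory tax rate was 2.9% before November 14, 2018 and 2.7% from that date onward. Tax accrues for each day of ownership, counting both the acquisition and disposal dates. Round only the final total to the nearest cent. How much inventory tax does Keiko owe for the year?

October 22 – November 13, 2018: 23 days at 2.9% → €796000 × 2.9% × 23/365 = €1454.6082
November 14 – December 31, 2018: 48 days at 2.7% → €796000 × 2.7% × 48/365 = €2826.3452
Total = €4280.9534

€4280.95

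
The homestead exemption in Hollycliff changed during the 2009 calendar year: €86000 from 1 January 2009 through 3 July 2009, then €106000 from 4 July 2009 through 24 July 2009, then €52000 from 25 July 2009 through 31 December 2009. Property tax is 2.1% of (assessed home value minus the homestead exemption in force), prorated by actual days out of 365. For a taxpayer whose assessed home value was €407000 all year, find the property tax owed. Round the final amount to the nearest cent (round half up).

1 January – 3 July 2009: 184 days, exemption €86000 → (€407000 − €86000) × 2.1% × 184/365 = €3398.2027
4 July – 24 July 2009: 21 days, exemption €106000 → (€407000 − €106000) × 2.1% × 21/365 = €363.6740
25 July – 31 December 2009: 160 days, exemption €52000 → (€407000 − €52000) × 2.1% × 160/365 = €3267.9452
Total = €7029.8219

€7029.82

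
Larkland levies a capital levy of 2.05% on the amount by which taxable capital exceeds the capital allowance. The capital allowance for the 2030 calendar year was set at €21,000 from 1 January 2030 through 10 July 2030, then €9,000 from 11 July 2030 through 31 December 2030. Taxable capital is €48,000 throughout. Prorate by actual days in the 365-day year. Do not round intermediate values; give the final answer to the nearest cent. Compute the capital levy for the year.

€670.77

1 January – 10 July 2030: 191 days, exemption €21,000 → (€48,000 − €21,000) × 2.05% × 191/365 = €289.6397
11 July – 31 December 2030: 174 days, exemption €9,000 → (€48,000 − €9,000) × 2.05% × 174/365 = €381.1315
Total = €670.7712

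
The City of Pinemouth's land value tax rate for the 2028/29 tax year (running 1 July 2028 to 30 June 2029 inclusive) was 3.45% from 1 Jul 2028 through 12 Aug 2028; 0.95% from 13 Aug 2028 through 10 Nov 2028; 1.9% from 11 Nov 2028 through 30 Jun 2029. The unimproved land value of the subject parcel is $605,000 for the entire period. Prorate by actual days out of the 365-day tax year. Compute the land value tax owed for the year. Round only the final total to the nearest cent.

$11,182.55

1 Jul – 12 Aug 2028: 43 days at 3.45% → $605,000 × 3.45% × 43/365 = $2,458.9521
13 Aug – 10 Nov 2028: 90 days at 0.95% → $605,000 × 0.95% × 90/365 = $1,417.1918
11 Nov 2028 – 30 Jun 2029: 232 days at 1.9% → $605,000 × 1.9% × 232/365 = $7,306.4110
Total = $11,182.5548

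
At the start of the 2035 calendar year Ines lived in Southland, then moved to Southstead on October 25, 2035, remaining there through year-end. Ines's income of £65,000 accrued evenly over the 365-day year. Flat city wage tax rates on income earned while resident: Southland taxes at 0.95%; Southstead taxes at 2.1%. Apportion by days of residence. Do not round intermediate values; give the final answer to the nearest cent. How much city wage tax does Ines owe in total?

Southland, January 1 – October 24, 2035: 297 days → £65,000 × 0.95% × 297/365 = £502.4589
Southstead, October 25 – December 31, 2035: 68 days → £65,000 × 2.1% × 68/365 = £254.3014
Total = £756.7603

£756.76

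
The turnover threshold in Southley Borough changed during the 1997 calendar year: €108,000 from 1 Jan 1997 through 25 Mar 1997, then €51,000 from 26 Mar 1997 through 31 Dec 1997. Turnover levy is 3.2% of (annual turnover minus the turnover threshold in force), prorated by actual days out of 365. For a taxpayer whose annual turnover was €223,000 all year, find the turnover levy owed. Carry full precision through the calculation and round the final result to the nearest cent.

1 Jan – 25 Mar 1997: 84 days, exemption €108,000 → (€223,000 − €108,000) × 3.2% × 84/365 = €846.9041
26 Mar – 31 Dec 1997: 281 days, exemption €51,000 → (€223,000 − €51,000) × 3.2% × 281/365 = €4,237.3260
Total = €5,084.2301

€5,084.23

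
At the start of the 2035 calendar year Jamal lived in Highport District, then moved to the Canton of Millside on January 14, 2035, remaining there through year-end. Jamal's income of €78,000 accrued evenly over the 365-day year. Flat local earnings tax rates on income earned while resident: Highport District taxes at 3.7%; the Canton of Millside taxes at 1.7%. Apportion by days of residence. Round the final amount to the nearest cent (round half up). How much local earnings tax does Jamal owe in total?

€1,381.56

Highport District, January 1 – January 13, 2035: 13 days → €78,000 × 3.7% × 13/365 = €102.7890
The Canton of Millside, January 14 – December 31, 2035: 352 days → €78,000 × 1.7% × 352/365 = €1,278.7726
Total = €1,381.5616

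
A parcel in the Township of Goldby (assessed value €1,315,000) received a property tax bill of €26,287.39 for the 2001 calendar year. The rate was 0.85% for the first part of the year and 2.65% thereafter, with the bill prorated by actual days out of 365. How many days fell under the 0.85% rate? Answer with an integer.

132 days

Let d = days at the first rate; then 365 − d days at the second rate.
€1,315,000 × [0.85%·d + 2.65%·(365−d)] / 365 = €26,287.39
Solving gives d = 132, so the new rate took effect on May 13, 2001.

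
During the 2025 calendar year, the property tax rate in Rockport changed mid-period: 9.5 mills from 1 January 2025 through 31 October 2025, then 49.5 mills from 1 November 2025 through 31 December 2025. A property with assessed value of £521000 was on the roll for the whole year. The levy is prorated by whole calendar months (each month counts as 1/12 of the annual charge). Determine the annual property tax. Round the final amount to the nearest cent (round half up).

£8422.83

1 January – 31 October 2025: 10 months at 9.5 mills → £521000 × 0.95% × 10/12 = £4124.5833
1 November – 31 December 2025: 2 months at 49.5 mills → £521000 × 4.95% × 2/12 = £4298.2500
Total = £8422.8333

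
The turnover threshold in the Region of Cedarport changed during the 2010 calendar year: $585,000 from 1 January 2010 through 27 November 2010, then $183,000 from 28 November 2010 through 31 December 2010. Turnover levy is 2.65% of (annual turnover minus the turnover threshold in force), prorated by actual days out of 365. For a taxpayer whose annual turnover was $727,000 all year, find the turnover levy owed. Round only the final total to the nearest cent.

1 January – 27 November 2010: 331 days, exemption $585,000 → ($727,000 − $585,000) × 2.65% × 331/365 = $3,412.4740
28 November – 31 December 2010: 34 days, exemption $183,000 → ($727,000 − $183,000) × 2.65% × 34/365 = $1,342.8603
Total = $4,755.3342

$4,755.33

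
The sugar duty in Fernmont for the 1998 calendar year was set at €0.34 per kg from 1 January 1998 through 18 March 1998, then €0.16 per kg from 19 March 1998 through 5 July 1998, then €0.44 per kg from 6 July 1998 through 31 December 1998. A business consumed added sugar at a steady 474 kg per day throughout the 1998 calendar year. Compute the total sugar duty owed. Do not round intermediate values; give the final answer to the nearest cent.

€58008.12

1 January – 18 March 1998: 77 days × 474 kg/day = 36,498 kg at €0.34/kg → €12409.32
19 March – 5 July 1998: 109 days × 474 kg/day = 51,666 kg at €0.16/kg → €8266.56
6 July – 31 December 1998: 179 days × 474 kg/day = 84,846 kg at €0.44/kg → €37332.24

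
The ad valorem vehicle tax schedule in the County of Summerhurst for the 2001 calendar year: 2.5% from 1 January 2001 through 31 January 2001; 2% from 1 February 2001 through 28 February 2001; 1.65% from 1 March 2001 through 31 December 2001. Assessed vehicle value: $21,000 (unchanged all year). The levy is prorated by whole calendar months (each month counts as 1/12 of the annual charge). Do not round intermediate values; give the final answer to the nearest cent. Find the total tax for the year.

1 January – 31 January 2001: 1 month at 2.5% → $21,000 × 2.5% × 1/12 = $43.7500
1 February – 28 February 2001: 1 month at 2% → $21,000 × 2% × 1/12 = $35.0000
1 March – 31 December 2001: 10 months at 1.65% → $21,000 × 1.65% × 10/12 = $288.7500
Total = $367.5000

$367.50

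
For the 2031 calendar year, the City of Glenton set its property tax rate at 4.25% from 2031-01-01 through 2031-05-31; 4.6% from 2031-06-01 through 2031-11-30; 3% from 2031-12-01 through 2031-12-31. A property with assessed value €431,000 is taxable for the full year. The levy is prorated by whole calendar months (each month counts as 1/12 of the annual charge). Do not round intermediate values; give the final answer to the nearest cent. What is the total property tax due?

2031-01-01 to 2031-05-31: 5 months at 4.25% → €431,000 × 4.25% × 5/12 = €7,632.2917
2031-06-01 to 2031-11-30: 6 months at 4.6% → €431,000 × 4.6% × 6/12 = €9,913.0000
2031-12-01 to 2031-12-31: 1 month at 3% → €431,000 × 3% × 1/12 = €1,077.5000
Total = €18,622.7917

€18,622.79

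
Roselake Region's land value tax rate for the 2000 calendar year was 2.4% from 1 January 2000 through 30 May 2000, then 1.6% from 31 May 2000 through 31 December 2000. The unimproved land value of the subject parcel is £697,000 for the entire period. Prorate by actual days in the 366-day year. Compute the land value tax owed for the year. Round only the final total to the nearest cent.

1 January – 30 May 2000: 151 days at 2.4% → £697,000 × 2.4% × 151/366 = £6,901.4426
31 May – 31 December 2000: 215 days at 1.6% → £697,000 × 1.6% × 215/366 = £6,551.0383
Total = £13,452.4809

£13,452.48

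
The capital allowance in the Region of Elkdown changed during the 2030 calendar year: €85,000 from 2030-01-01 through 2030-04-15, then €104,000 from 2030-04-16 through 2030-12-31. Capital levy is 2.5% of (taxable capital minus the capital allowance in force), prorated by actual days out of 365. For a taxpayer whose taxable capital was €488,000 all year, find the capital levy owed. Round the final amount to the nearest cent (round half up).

€9,736.64

2030-01-01 to 2030-04-15: 105 days, exemption €85,000 → (€488,000 − €85,000) × 2.5% × 105/365 = €2,898.2877
2030-04-16 to 2030-12-31: 260 days, exemption €104,000 → (€488,000 − €104,000) × 2.5% × 260/365 = €6,838.3562
Total = €9,736.6438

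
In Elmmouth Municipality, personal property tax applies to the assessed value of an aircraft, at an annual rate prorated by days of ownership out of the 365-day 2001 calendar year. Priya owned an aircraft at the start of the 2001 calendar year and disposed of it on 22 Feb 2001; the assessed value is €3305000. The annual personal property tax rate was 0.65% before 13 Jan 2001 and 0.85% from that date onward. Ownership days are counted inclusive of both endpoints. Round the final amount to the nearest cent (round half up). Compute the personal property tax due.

1 Jan – 12 Jan 2001: 12 days at 0.65% → €3305000 × 0.65% × 12/365 = €706.2740
13 Jan – 22 Feb 2001: 41 days at 0.85% → €3305000 × 0.85% × 41/365 = €3155.5959
Total = €3861.8699

€3861.87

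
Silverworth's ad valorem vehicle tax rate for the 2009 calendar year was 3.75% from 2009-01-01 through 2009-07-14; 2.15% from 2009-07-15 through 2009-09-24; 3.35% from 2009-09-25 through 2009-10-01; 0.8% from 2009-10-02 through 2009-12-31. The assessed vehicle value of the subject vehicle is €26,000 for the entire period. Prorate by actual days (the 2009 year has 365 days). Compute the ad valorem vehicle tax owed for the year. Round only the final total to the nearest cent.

2009-01-01 to 2009-07-14: 195 days at 3.75% → €26,000 × 3.75% × 195/365 = €520.8904
2009-07-15 to 2009-09-24: 72 days at 2.15% → €26,000 × 2.15% × 72/365 = €110.2685
2009-09-25 to 2009-10-01: 7 days at 3.35% → €26,000 × 3.35% × 7/365 = €16.7041
2009-10-02 to 2009-12-31: 91 days at 0.8% → €26,000 × 0.8% × 91/365 = €51.8575
Total = €699.7205

€699.72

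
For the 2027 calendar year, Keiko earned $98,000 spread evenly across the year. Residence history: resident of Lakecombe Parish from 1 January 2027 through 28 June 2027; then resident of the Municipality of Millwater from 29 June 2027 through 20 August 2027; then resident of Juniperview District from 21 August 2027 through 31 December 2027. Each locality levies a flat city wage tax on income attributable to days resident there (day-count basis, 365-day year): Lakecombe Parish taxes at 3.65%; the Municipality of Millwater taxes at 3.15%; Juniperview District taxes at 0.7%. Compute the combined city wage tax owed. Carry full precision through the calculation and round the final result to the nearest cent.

$2,452.42

Lakecombe Parish, 1 January – 28 June 2027: 179 days → $98,000 × 3.65% × 179/365 = $1,754.2000
The Municipality of Millwater, 29 June – 20 August 2027: 53 days → $98,000 × 3.15% × 53/365 = $448.2493
Juniperview District, 21 August – 31 December 2027: 133 days → $98,000 × 0.7% × 133/365 = $249.9671
Total = $2,452.4164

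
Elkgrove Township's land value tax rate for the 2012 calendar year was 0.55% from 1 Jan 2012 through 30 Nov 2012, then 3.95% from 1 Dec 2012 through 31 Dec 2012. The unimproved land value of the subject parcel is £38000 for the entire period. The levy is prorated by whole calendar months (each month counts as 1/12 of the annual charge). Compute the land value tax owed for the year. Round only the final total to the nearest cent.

£316.67

1 Jan – 30 Nov 2012: 11 months at 0.55% → £38000 × 0.55% × 11/12 = £191.5833
1 Dec – 31 Dec 2012: 1 month at 3.95% → £38000 × 3.95% × 1/12 = £125.0833
Total = £316.6667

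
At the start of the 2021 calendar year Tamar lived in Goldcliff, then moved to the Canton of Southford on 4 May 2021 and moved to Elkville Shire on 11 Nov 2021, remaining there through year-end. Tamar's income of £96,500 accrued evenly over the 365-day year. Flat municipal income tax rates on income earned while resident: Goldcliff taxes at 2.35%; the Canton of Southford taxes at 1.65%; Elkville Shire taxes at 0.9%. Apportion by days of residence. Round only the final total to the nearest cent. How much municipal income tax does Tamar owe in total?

£1,718.76

Goldcliff, 1 Jan – 3 May 2021: 123 days → £96,500 × 2.35% × 123/365 = £764.2007
The Canton of Southford, 4 May – 10 Nov 2021: 191 days → £96,500 × 1.65% × 191/365 = £833.2048
Elkville Shire, 11 Nov – 31 Dec 2021: 51 days → £96,500 × 0.9% × 51/365 = £121.3521
Total = £1,718.7575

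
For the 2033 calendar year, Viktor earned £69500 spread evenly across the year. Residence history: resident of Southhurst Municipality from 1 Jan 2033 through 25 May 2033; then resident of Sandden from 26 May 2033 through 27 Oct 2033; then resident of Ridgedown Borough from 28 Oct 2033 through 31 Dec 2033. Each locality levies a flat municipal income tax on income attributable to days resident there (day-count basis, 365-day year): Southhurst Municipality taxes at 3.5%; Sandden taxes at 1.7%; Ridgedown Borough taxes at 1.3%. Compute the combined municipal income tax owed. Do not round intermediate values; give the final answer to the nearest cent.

£1628.97

Southhurst Municipality, 1 Jan – 25 May 2033: 145 days → £69500 × 3.5% × 145/365 = £966.3356
Sandden, 26 May – 27 Oct 2033: 155 days → £69500 × 1.7% × 155/365 = £501.7329
Ridgedown Borough, 28 Oct – 31 Dec 2033: 65 days → £69500 × 1.3% × 65/365 = £160.8973
Total = £1628.9658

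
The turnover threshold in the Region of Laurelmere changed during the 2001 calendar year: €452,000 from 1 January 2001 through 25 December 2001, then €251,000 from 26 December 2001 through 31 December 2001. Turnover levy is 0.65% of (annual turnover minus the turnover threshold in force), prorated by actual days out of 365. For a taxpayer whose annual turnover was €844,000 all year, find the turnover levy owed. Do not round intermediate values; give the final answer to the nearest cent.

1 January – 25 December 2001: 359 days, exemption €452,000 → (€844,000 − €452,000) × 0.65% × 359/365 = €2,506.1151
26 December – 31 December 2001: 6 days, exemption €251,000 → (€844,000 − €251,000) × 0.65% × 6/365 = €63.3616
Total = €2,569.4767

€2,569.48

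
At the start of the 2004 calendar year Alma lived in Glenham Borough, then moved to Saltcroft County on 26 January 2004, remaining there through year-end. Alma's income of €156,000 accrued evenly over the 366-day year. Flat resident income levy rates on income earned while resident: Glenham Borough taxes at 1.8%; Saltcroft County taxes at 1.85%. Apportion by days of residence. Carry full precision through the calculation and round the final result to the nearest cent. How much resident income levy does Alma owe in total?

€2,880.67

Glenham Borough, 1 January – 25 January 2004: 25 days → €156,000 × 1.8% × 25/366 = €191.8033
Saltcroft County, 26 January – 31 December 2004: 341 days → €156,000 × 1.85% × 341/366 = €2,688.8689
Total = €2,880.6721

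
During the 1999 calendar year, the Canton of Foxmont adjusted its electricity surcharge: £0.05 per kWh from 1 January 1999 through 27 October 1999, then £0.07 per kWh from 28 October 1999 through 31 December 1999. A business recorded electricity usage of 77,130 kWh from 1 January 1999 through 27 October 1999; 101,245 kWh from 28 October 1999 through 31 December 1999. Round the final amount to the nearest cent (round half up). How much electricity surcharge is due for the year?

1 January – 27 October 1999: 77,130 kWh at £0.05/kWh → £3,856.50
28 October – 31 December 1999: 101,245 kWh at £0.07/kWh → £7,087.15

£10,943.65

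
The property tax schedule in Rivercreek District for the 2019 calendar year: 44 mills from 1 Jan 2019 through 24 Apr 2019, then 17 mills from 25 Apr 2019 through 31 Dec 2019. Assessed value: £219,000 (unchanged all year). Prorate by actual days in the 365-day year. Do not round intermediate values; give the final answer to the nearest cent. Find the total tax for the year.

£5,569.80

1 Jan – 24 Apr 2019: 114 days at 44 mills → £219,000 × 4.4% × 114/365 = £3,009.6000
25 Apr – 31 Dec 2019: 251 days at 17 mills → £219,000 × 1.7% × 251/365 = £2,560.2000
Total = £5,569.8000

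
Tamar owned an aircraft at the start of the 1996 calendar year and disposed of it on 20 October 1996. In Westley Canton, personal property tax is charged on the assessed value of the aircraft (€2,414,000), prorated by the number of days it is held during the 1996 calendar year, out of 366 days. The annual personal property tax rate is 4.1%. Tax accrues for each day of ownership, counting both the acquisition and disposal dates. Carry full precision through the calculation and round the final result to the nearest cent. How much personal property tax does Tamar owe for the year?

€79,503.70

Days held (1 January – 20 October 1996): 294 out of 366
Tax = €2,414,000 × 4.1% × 294/366 = €79,503.7049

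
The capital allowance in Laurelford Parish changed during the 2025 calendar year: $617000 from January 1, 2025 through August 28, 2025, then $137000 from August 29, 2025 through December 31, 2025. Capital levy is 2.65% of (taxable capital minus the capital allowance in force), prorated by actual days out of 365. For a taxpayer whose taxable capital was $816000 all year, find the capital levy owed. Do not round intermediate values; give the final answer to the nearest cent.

January 1 – August 28, 2025: 240 days, exemption $617000 → ($816000 − $617000) × 2.65% × 240/365 = $3467.5068
August 29 – December 31, 2025: 125 days, exemption $137000 → ($816000 − $137000) × 2.65% × 125/365 = $6162.1575
Total = $9629.6644

$9629.66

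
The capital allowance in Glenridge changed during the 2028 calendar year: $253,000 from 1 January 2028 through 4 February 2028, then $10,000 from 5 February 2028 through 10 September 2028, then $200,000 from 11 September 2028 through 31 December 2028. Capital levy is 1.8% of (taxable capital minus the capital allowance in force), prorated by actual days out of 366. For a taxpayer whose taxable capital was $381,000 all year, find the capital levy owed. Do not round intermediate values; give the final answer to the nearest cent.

1 January – 4 February 2028: 35 days, exemption $253,000 → ($381,000 − $253,000) × 1.8% × 35/366 = $220.3279
5 February – 10 September 2028: 219 days, exemption $10,000 → ($381,000 − $10,000) × 1.8% × 219/366 = $3,995.8525
11 September – 31 December 2028: 112 days, exemption $200,000 → ($381,000 − $200,000) × 1.8% × 112/366 = $996.9836
Total = $5,213.1639

$5,213.16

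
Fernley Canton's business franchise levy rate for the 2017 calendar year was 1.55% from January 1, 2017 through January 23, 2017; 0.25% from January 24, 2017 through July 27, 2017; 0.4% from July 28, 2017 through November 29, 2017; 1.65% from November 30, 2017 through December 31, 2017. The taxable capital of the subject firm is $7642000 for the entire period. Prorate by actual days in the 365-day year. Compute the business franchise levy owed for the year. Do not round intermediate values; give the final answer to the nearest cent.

January 1 – January 23, 2017: 23 days at 1.55% → $7642000 × 1.55% × 23/365 = $7464.0356
January 24 – July 27, 2017: 185 days at 0.25% → $7642000 × 0.25% × 185/365 = $9683.3562
July 28 – November 29, 2017: 125 days at 0.4% → $7642000 × 0.4% × 125/365 = $10468.4932
November 30 – December 31, 2017: 32 days at 1.65% → $7642000 × 1.65% × 32/365 = $11054.7288
Total = $38670.6137

$38670.61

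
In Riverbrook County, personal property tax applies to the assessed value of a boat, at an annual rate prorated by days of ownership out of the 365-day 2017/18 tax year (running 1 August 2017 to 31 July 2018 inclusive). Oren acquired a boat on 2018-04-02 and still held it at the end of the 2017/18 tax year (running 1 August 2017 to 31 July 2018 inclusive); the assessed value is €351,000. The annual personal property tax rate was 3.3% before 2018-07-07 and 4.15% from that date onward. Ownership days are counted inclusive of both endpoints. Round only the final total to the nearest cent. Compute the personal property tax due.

€4,044.19

2018-04-02 to 2018-07-06: 96 days at 3.3% → €351,000 × 3.3% × 96/365 = €3,046.4877
2018-07-07 to 2018-07-31: 25 days at 4.15% → €351,000 × 4.15% × 25/365 = €997.7055
Total = €4,044.1932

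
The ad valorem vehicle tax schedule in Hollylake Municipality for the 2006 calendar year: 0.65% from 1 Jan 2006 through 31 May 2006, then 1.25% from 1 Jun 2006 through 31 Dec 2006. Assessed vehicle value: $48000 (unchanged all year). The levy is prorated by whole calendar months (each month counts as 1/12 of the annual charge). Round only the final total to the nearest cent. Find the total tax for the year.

1 Jan – 31 May 2006: 5 months at 0.65% → $48000 × 0.65% × 5/12 = $130.0000
1 Jun – 31 Dec 2006: 7 months at 1.25% → $48000 × 1.25% × 7/12 = $350.0000
Total = $480.0000

$480.00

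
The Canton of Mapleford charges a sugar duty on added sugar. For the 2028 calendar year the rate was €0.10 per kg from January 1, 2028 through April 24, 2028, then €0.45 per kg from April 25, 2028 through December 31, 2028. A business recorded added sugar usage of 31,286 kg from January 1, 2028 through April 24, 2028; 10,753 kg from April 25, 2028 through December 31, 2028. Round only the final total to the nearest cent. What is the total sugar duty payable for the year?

€7967.45

January 1 – April 24, 2028: 31,286 kg at €0.10/kg → €3128.60
April 25 – December 31, 2028: 10,753 kg at €0.45/kg → €4838.85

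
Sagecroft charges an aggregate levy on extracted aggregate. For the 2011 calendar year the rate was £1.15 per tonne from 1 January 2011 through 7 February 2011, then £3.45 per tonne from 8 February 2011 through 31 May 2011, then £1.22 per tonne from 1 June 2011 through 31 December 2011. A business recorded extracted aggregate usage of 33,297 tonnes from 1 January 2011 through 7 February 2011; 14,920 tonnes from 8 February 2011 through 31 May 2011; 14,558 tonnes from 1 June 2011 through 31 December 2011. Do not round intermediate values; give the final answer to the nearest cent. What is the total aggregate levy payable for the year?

1 January – 7 February 2011: 33,297 tonnes at £1.15/tonne → £38,291.55
8 February – 31 May 2011: 14,920 tonnes at £3.45/tonne → £51,474.00
1 June – 31 December 2011: 14,558 tonnes at £1.22/tonne → £17,760.76

£107,526.31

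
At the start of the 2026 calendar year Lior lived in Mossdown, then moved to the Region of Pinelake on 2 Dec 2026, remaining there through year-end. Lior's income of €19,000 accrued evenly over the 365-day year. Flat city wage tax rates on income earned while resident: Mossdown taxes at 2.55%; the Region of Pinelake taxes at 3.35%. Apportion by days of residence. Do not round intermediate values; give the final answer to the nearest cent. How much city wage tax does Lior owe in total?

€496.99

Mossdown, 1 Jan – 1 Dec 2026: 335 days → €19,000 × 2.55% × 335/365 = €444.6781
The Region of Pinelake, 2 Dec – 31 Dec 2026: 30 days → €19,000 × 3.35% × 30/365 = €52.3151
Total = €496.9932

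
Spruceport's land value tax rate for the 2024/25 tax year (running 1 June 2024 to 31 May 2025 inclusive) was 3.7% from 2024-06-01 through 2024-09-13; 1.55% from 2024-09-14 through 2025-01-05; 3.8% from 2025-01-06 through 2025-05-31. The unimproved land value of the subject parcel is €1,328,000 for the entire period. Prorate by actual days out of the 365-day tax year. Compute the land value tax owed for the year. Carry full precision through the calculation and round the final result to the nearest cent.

2024-06-01 to 2024-09-13: 105 days at 3.7% → €1,328,000 × 3.7% × 105/365 = €14,135.0137
2024-09-14 to 2025-01-05: 114 days at 1.55% → €1,328,000 × 1.55% × 114/365 = €6,428.9753
2025-01-06 to 2025-05-31: 146 days at 3.8% → €1,328,000 × 3.8% × 146/365 = €20,185.6000
Total = €40,749.5890

€40,749.59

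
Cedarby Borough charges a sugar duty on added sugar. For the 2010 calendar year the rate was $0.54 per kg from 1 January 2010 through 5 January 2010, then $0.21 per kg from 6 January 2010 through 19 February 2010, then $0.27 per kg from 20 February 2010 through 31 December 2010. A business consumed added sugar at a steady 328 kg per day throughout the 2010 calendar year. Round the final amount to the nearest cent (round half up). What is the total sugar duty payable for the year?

1 January – 5 January 2010: 5 days × 328 kg/day = 1,640 kg at $0.54/kg → $885.60
6 January – 19 February 2010: 45 days × 328 kg/day = 14,760 kg at $0.21/kg → $3,099.60
20 February – 31 December 2010: 315 days × 328 kg/day = 103,320 kg at $0.27/kg → $27,896.40

$31,881.60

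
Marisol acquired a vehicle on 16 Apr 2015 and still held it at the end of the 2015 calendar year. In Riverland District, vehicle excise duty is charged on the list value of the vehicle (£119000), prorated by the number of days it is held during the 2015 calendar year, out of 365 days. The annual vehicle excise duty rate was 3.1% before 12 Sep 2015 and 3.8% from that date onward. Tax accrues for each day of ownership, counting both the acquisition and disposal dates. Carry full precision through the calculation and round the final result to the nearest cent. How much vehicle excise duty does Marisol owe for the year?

£2881.10

16 Apr – 11 Sep 2015: 149 days at 3.1% → £119000 × 3.1% × 149/365 = £1505.9205
12 Sep – 31 Dec 2015: 111 days at 3.8% → £119000 × 3.8% × 111/365 = £1375.1836
Total = £2881.1041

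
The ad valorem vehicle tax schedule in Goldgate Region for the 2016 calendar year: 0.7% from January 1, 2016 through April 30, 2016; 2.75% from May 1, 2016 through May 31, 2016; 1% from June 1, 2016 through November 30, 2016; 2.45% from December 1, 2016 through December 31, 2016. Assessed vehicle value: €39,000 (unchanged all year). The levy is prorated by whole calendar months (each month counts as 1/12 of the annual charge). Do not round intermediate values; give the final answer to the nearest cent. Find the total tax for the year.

€455.00

January 1 – April 30, 2016: 4 months at 0.7% → €39,000 × 0.7% × 4/12 = €91.0000
May 1 – May 31, 2016: 1 month at 2.75% → €39,000 × 2.75% × 1/12 = €89.3750
June 1 – November 30, 2016: 6 months at 1% → €39,000 × 1% × 6/12 = €195.0000
December 1 – December 31, 2016: 1 month at 2.45% → €39,000 × 2.45% × 1/12 = €79.6250
Total = €455.0000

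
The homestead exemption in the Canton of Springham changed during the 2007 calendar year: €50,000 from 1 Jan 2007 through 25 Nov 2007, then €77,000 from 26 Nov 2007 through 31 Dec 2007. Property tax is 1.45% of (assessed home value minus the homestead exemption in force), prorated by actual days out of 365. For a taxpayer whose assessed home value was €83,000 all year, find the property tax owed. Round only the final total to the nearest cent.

€439.89

1 Jan – 25 Nov 2007: 329 days, exemption €50,000 → (€83,000 − €50,000) × 1.45% × 329/365 = €431.3055
26 Nov – 31 Dec 2007: 36 days, exemption €77,000 → (€83,000 − €77,000) × 1.45% × 36/365 = €8.5808
Total = €439.8863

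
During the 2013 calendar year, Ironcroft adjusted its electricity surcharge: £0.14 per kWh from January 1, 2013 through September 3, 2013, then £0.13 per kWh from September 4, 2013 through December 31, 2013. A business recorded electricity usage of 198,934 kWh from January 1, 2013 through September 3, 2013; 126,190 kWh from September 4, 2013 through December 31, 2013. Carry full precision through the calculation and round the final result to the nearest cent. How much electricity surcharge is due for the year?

January 1 – September 3, 2013: 198,934 kWh at £0.14/kWh → £27850.76
September 4 – December 31, 2013: 126,190 kWh at £0.13/kWh → £16404.70

£44255.46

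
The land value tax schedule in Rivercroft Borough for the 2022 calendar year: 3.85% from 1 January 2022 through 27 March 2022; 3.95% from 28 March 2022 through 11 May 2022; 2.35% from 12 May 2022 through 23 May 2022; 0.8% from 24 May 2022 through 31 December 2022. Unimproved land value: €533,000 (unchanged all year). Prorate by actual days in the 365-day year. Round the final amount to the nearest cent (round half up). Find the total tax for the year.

€10,435.85

1 January – 27 March 2022: 86 days at 3.85% → €533,000 × 3.85% × 86/365 = €4,834.9671
28 March – 11 May 2022: 45 days at 3.95% → €533,000 × 3.95% × 45/365 = €2,595.6370
12 May – 23 May 2022: 12 days at 2.35% → €533,000 × 2.35% × 12/365 = €411.7973
24 May – 31 December 2022: 222 days at 0.8% → €533,000 × 0.8% × 222/365 = €2,593.4466
Total = €10,435.8479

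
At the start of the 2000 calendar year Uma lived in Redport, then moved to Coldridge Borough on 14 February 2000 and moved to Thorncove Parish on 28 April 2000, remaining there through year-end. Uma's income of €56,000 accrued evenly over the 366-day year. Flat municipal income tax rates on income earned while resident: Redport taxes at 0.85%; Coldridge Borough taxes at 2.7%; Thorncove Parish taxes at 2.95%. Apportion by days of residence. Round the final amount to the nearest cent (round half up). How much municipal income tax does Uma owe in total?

€1,482.32

Redport, 1 January – 13 February 2000: 44 days → €56,000 × 0.85% × 44/366 = €57.2240
Coldridge Borough, 14 February – 27 April 2000: 74 days → €56,000 × 2.7% × 74/366 = €305.7049
Thorncove Parish, 28 April – 31 December 2000: 248 days → €56,000 × 2.95% × 248/366 = €1,119.3880
Total = €1,482.3169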